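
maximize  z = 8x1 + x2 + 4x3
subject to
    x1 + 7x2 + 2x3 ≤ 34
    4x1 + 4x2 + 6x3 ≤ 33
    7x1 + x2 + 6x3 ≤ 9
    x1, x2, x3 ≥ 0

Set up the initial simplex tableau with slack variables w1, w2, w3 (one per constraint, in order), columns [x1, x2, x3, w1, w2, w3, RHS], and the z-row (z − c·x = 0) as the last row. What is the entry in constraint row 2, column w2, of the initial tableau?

Slack w2 belongs to constraint 2; its column is the unit vector e_2, so the entry in row 2 is 1.

1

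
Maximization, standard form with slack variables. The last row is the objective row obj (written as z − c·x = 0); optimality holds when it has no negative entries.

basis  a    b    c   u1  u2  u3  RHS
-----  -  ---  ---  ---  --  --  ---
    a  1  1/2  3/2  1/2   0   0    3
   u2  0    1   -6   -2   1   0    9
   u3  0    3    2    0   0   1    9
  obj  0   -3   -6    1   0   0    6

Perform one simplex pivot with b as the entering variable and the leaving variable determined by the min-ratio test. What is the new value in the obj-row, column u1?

Ratio test on column b — row 1: 3/(1/2) = 6; row 2: 9/1 = 9; row 3: 9/3 = 3. Minimum is 3 at row 3 (u3 leaves); pivot element 3.
Divide row 3 by 3; eliminate column b from the other rows.
obj-row update in column u1: 1 − (-3)·0 = 1.

1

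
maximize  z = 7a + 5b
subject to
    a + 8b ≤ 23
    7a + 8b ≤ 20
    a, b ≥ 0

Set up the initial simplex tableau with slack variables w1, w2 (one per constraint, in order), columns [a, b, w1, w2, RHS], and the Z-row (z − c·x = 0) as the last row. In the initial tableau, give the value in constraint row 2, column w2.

Slack w2 belongs to constraint 2; its column is the unit vector e_2, so the entry in row 2 is 1.

1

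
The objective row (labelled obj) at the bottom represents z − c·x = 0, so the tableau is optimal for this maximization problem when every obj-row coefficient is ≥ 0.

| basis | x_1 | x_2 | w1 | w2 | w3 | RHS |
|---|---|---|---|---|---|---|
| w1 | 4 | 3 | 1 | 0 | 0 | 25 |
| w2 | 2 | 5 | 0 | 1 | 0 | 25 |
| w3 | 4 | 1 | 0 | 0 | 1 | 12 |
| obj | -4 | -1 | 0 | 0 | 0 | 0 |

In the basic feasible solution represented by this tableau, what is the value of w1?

25

w1 is basic (row 1); its value is the RHS of that row, 25.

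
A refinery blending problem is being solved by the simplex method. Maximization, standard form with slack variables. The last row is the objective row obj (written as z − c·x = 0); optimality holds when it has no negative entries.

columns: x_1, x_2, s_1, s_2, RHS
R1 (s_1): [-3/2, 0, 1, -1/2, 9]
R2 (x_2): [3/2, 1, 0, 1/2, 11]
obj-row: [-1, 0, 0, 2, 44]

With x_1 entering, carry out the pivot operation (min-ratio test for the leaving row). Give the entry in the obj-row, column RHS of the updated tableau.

Ratio test on column x_1 — row 1: entry -3/2 ≤ 0; row 2: 11/(3/2) = 22/3. Minimum is 22/3 at row 2 (x_2 leaves); pivot element 3/2.
Divide row 2 by 3/2; eliminate column x_1 from the other rows.
obj-row update in column RHS: 44 − (-1)·(22/3) = 154/3.

154/3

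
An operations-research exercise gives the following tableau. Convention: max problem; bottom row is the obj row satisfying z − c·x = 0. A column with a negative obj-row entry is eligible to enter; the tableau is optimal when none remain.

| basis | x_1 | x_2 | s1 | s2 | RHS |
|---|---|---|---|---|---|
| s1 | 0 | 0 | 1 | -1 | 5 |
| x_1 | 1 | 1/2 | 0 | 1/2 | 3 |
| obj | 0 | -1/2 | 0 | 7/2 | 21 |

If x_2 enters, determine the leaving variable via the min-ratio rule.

Column x_2 entries and ratios — s1: 0 ≤ 0, skip; x_1: 3/(1/2) = 6.
Smallest ratio is 6 in the row of x_1, so x_1 leaves.

x_1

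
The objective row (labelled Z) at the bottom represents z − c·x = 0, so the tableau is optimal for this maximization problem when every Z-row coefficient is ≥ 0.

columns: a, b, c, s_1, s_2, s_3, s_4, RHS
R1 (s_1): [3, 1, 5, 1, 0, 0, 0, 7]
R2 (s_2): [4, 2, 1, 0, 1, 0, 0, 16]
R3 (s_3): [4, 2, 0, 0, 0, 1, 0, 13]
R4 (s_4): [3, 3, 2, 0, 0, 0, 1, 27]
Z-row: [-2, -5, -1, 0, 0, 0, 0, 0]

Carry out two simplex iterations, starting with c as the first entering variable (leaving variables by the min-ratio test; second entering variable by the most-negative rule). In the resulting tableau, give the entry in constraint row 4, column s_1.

-2/5

Ratio test on column c — row 1: 7/5 = 7/5; row 2: 16/1 = 16; row 3: entry 0 ≤ 0; row 4: 27/2 = 27/2. Minimum is 7/5 at row 1 (s_1 leaves); pivot element 5.
Divide row 1 by 5; eliminate column c from the other rows.
Second iteration: most negative Z-row entry is -24/5 in column b, so b enters.
Ratio test on column b — row 1: (7/5)/(1/5) = 7; row 2: (73/5)/(9/5) = 73/9; row 3: 13/2 = 13/2; row 4: (121/5)/(13/5) = 121/13. Minimum is 13/2 at row 3 (s_3 leaves); pivot element 2.
Divide row 3 by 2; eliminate column b from the other rows.
After both pivots, the entry at constraint row 4, column s_1 is -2/5.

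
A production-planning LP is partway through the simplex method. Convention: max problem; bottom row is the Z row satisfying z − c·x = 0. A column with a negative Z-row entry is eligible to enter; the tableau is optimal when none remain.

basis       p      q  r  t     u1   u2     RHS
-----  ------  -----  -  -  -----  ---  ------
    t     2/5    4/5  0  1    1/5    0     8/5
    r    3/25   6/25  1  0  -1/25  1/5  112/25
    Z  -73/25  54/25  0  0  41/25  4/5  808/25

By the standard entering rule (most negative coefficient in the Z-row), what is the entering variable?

p

Negative Z-row entries: p: -73/25.
The most negative is -73/25 in column p, so p enters.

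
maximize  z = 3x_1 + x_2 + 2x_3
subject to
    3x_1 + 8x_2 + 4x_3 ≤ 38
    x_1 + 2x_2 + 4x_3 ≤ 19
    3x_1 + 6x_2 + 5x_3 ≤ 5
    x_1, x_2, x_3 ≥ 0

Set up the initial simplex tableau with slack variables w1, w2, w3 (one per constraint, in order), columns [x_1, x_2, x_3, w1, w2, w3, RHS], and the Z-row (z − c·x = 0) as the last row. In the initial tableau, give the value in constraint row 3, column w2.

0

Slack w2 belongs to constraint 2; its column is the unit vector e_2, so the entry in row 3 is 0.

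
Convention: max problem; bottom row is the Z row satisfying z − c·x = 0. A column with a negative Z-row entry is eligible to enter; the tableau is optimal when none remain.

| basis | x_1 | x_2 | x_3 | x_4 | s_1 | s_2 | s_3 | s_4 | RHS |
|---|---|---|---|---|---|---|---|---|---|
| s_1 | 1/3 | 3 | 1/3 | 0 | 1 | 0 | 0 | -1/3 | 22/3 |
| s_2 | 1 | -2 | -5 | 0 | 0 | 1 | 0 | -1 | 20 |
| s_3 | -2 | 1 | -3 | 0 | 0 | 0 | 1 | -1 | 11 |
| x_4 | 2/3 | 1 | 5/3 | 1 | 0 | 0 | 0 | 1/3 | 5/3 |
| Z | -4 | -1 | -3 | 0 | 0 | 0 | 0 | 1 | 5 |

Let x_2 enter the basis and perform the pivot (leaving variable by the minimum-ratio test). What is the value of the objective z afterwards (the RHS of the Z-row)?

Ratio test on column x_2 — row 1: (22/3)/3 = 22/9; row 2: entry -2 ≤ 0; row 3: 11/1 = 11; row 4: (5/3)/1 = 5/3. Minimum is 5/3 at row 4 (x_4 leaves); pivot element 1.
Pivot on row 4; the Z-row RHS becomes 5 − (-1)·(5/3) = 20/3.

20/3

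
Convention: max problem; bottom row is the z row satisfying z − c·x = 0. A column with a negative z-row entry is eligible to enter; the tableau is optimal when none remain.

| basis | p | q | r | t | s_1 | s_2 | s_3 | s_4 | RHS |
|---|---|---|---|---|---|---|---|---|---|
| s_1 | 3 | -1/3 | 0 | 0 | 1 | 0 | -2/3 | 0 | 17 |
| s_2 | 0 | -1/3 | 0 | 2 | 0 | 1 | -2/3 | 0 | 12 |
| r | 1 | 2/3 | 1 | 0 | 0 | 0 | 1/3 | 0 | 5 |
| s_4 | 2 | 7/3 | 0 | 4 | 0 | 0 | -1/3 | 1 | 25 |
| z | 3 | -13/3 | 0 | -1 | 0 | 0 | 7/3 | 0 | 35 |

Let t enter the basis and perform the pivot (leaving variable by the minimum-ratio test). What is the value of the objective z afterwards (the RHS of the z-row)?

41

Ratio test on column t — row 1: entry 0 ≤ 0; row 2: 12/2 = 6; row 3: entry 0 ≤ 0; row 4: 25/4 = 25/4. Minimum is 6 at row 2 (s_2 leaves); pivot element 2.
Pivot on row 2; the z-row RHS becomes 35 − (-1)·6 = 41.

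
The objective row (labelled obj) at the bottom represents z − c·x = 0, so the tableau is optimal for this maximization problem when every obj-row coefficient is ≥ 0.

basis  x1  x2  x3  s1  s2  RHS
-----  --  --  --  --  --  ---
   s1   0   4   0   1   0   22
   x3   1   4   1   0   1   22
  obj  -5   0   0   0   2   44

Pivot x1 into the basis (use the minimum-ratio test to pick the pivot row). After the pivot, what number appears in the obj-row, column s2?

7

Ratio test on column x1 — row 1: entry 0 ≤ 0; row 2: 22/1 = 22. Minimum is 22 at row 2 (x3 leaves); pivot element 1.
Divide row 2 by 1; eliminate column x1 from the other rows.
obj-row update in column s2: 2 − (-5)·1 = 7.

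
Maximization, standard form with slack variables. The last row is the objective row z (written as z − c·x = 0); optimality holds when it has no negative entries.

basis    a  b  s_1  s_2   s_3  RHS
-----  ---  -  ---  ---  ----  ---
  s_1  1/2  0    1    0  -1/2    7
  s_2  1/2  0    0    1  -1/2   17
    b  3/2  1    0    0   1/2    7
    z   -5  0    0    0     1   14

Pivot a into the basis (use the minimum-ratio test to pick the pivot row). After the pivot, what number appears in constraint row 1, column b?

Ratio test on column a — row 1: 7/(1/2) = 14; row 2: 17/(1/2) = 34; row 3: 7/(3/2) = 14/3. Minimum is 14/3 at row 3 (b leaves); pivot element 3/2.
Divide row 3 by 3/2; eliminate column a from the other rows.
Row 1 update in column b: 0 − (1/2)·(2/3) = -1/3.

-1/3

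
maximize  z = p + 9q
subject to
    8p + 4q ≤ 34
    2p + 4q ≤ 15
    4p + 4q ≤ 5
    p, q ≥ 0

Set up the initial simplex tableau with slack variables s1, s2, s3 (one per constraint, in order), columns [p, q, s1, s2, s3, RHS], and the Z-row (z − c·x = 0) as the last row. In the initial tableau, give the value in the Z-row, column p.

The Z-row carries the negated objective coefficients: the p entry is -1.

-1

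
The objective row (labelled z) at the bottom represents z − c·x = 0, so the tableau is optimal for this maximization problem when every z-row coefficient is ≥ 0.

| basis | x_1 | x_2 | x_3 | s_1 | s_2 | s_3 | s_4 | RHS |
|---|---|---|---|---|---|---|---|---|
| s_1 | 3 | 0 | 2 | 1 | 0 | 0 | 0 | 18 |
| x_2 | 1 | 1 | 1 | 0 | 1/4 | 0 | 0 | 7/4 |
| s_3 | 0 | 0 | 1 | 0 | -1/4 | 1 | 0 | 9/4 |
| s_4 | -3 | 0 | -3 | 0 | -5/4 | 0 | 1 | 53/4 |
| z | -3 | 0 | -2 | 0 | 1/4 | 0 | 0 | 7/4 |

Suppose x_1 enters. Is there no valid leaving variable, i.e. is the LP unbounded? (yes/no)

no

Column x_1 has positive entries in row(s) 1, 2, so the ratio test bounds it — not unbounded.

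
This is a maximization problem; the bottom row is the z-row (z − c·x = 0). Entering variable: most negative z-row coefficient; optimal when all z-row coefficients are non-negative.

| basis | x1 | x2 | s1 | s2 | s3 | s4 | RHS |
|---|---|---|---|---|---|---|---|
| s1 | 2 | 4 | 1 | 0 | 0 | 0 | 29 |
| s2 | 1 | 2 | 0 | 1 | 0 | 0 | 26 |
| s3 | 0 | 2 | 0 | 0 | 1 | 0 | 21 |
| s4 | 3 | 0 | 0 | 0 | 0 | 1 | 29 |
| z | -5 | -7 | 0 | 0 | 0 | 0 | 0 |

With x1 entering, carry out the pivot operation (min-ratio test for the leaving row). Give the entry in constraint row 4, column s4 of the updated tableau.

Ratio test on column x1 — row 1: 29/2 = 29/2; row 2: 26/1 = 26; row 3: entry 0 ≤ 0; row 4: 29/3 = 29/3. Minimum is 29/3 at row 4 (s4 leaves); pivot element 3.
Divide row 4 by 3; eliminate column x1 from the other rows.
In the new row 4, the s4 entry is the old entry divided by the pivot: 1/3 = 1/3.

1/3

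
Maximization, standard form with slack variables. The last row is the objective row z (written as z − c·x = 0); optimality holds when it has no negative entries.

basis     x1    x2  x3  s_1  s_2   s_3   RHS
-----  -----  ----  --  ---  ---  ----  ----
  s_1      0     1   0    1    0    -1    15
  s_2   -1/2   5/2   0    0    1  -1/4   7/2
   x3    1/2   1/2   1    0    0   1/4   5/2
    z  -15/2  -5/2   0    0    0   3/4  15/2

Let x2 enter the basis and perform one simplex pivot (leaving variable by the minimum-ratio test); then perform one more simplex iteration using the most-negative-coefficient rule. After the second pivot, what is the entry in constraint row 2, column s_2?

Ratio test on column x2 — row 1: 15/1 = 15; row 2: (7/2)/(5/2) = 7/5; row 3: (5/2)/(1/2) = 5. Minimum is 7/5 at row 2 (s_2 leaves); pivot element 5/2.
Divide row 2 by 5/2; eliminate column x2 from the other rows.
Second iteration: most negative z-row entry is -8 in column x1, so x1 enters.
Ratio test on column x1 — row 1: (68/5)/(1/5) = 68; row 2: entry -1/5 ≤ 0; row 3: (9/5)/(3/5) = 3. Minimum is 3 at row 3 (x3 leaves); pivot element 3/5.
Divide row 3 by 3/5; eliminate column x1 from the other rows.
After both pivots, the entry at constraint row 2, column s_2 is 1/3.

1/3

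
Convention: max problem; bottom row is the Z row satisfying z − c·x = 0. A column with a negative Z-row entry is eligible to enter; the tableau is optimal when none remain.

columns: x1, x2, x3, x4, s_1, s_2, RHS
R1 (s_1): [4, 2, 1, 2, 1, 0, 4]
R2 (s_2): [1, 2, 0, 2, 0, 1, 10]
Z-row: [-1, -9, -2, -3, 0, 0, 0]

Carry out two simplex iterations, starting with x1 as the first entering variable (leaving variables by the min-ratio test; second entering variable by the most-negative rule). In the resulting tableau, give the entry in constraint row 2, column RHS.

Ratio test on column x1 — row 1: 4/4 = 1; row 2: 10/1 = 10. Minimum is 1 at row 1 (s_1 leaves); pivot element 4.
Divide row 1 by 4; eliminate column x1 from the other rows.
Second iteration: most negative Z-row entry is -17/2 in column x2, so x2 enters.
Ratio test on column x2 — row 1: 1/(1/2) = 2; row 2: 9/(3/2) = 6. Minimum is 2 at row 1 (x1 leaves); pivot element 1/2.
Divide row 1 by 1/2; eliminate column x2 from the other rows.
After both pivots, the entry at constraint row 2, column RHS is 6.

6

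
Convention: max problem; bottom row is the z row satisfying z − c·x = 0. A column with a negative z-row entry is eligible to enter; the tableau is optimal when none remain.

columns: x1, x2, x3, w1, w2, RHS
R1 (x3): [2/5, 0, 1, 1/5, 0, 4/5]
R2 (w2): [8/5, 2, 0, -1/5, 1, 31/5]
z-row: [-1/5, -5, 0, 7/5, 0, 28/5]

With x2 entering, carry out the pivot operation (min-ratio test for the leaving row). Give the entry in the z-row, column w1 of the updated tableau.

Ratio test on column x2 — row 1: entry 0 ≤ 0; row 2: (31/5)/2 = 31/10. Minimum is 31/10 at row 2 (w2 leaves); pivot element 2.
Divide row 2 by 2; eliminate column x2 from the other rows.
z-row update in column w1: 7/5 − (-5)·(-1/10) = 9/10.

9/10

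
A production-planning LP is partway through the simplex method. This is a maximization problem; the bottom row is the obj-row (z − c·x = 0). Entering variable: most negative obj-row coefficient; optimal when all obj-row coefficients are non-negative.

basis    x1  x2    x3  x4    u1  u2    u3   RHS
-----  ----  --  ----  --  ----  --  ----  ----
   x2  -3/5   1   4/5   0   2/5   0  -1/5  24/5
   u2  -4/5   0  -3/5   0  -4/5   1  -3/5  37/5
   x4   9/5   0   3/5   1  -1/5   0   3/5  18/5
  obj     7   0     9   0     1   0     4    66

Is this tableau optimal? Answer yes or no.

yes

Every obj-row coefficient is ≥ 0, so the tableau is optimal.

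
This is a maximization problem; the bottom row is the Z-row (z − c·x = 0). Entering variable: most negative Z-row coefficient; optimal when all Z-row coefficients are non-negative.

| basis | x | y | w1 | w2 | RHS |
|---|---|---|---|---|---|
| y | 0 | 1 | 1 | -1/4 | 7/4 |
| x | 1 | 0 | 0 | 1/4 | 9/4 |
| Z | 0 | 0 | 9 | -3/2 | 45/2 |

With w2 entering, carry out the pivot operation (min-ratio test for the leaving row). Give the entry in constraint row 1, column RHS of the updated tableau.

Ratio test on column w2 — row 1: entry -1/4 ≤ 0; row 2: (9/4)/(1/4) = 9. Minimum is 9 at row 2 (x leaves); pivot element 1/4.
Divide row 2 by 1/4; eliminate column w2 from the other rows.
Row 1 update in column RHS: 7/4 − (-1/4)·9 = 4.

4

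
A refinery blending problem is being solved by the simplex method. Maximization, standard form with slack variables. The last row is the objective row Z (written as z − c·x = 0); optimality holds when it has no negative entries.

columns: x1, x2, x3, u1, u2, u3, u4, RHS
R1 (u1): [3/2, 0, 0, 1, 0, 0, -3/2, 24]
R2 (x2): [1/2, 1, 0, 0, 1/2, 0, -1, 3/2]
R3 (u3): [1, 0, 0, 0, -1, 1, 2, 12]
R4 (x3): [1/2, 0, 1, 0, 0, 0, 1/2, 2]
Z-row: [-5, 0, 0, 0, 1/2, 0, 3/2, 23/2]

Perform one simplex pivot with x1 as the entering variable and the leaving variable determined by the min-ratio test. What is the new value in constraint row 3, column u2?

Ratio test on column x1 — row 1: 24/(3/2) = 16; row 2: (3/2)/(1/2) = 3; row 3: 12/1 = 12; row 4: 2/(1/2) = 4. Minimum is 3 at row 2 (x2 leaves); pivot element 1/2.
Divide row 2 by 1/2; eliminate column x1 from the other rows.
Row 3 update in column u2: -1 − 1·1 = -2.

-2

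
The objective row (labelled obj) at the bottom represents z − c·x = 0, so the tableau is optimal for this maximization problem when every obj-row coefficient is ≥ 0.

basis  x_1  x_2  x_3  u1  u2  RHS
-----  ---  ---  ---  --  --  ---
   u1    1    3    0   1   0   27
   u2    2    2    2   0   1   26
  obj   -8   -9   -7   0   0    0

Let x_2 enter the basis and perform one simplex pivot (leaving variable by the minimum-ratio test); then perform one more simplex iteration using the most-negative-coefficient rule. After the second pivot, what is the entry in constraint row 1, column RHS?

9

Ratio test on column x_2 — row 1: 27/3 = 9; row 2: 26/2 = 13. Minimum is 9 at row 1 (u1 leaves); pivot element 3.
Divide row 1 by 3; eliminate column x_2 from the other rows.
Second iteration: most negative obj-row entry is -7 in column x_3, so x_3 enters.
Ratio test on column x_3 — row 1: entry 0 ≤ 0; row 2: 8/2 = 4. Minimum is 4 at row 2 (u2 leaves); pivot element 2.
Divide row 2 by 2; eliminate column x_3 from the other rows.
After both pivots, the entry at constraint row 1, column RHS is 9.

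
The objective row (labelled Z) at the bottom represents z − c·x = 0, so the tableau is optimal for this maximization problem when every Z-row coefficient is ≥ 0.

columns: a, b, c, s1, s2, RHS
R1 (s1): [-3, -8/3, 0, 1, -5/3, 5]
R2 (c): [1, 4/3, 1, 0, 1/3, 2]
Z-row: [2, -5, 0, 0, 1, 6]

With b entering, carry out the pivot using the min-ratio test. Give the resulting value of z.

27/2

Ratio test on column b — row 1: entry -8/3 ≤ 0; row 2: 2/(4/3) = 3/2. Minimum is 3/2 at row 2 (c leaves); pivot element 4/3.
Pivot on row 2; the Z-row RHS becomes 6 − (-5)·(3/2) = 27/2.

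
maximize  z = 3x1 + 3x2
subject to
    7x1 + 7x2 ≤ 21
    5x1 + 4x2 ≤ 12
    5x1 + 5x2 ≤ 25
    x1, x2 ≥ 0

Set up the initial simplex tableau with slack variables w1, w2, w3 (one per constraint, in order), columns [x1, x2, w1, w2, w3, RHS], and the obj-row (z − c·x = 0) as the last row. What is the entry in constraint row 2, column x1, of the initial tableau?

Constraint 2 has coefficient 5 on x1.

5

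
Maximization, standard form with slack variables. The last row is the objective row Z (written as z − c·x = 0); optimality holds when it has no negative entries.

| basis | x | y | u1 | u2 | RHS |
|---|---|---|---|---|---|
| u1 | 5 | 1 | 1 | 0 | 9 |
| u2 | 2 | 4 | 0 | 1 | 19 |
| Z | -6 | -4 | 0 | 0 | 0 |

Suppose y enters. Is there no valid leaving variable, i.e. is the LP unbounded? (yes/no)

no

Column y has positive entries in row(s) 1, 2, so the ratio test bounds it — not unbounded.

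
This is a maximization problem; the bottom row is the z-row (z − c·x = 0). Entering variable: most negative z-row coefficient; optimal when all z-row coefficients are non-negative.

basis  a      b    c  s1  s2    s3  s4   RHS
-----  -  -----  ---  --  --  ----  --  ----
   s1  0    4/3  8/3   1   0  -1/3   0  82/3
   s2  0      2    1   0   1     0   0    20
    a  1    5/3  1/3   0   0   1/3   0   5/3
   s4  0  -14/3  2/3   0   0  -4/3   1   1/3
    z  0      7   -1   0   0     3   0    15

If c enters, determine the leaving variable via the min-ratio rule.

s4

Column c entries and ratios — s1: (82/3)/(8/3) = 41/4; s2: 20/1 = 20; a: (5/3)/(1/3) = 5; s4: (1/3)/(2/3) = 1/2.
Smallest ratio is 1/2 in the row of s4, so s4 leaves.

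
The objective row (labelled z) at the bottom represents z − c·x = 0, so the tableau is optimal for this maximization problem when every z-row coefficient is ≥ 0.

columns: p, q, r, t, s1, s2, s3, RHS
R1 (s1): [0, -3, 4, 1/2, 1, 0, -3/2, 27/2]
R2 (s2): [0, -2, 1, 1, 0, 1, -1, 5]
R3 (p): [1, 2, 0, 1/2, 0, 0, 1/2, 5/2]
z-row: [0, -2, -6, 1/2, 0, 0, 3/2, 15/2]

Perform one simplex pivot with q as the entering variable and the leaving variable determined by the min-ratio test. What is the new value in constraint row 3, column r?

0

Ratio test on column q — row 1: entry -3 ≤ 0; row 2: entry -2 ≤ 0; row 3: (5/2)/2 = 5/4. Minimum is 5/4 at row 3 (p leaves); pivot element 2.
Divide row 3 by 2; eliminate column q from the other rows.
In the new row 3, the r entry is the old entry divided by the pivot: 0/2 = 0.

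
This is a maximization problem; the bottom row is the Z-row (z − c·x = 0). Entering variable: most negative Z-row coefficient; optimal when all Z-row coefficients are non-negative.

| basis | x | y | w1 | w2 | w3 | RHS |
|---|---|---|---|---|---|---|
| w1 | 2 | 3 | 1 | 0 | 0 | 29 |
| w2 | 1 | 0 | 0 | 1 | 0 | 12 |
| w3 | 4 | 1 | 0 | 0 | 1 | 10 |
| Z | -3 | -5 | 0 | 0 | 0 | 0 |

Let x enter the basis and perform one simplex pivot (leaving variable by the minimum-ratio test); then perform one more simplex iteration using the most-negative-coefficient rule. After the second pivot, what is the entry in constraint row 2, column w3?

-3/10

Ratio test on column x — row 1: 29/2 = 29/2; row 2: 12/1 = 12; row 3: 10/4 = 5/2. Minimum is 5/2 at row 3 (w3 leaves); pivot element 4.
Divide row 3 by 4; eliminate column x from the other rows.
Second iteration: most negative Z-row entry is -17/4 in column y, so y enters.
Ratio test on column y — row 1: 24/(5/2) = 48/5; row 2: entry -1/4 ≤ 0; row 3: (5/2)/(1/4) = 10. Minimum is 48/5 at row 1 (w1 leaves); pivot element 5/2.
Divide row 1 by 5/2; eliminate column y from the other rows.
After both pivots, the entry at constraint row 2, column w3 is -3/10.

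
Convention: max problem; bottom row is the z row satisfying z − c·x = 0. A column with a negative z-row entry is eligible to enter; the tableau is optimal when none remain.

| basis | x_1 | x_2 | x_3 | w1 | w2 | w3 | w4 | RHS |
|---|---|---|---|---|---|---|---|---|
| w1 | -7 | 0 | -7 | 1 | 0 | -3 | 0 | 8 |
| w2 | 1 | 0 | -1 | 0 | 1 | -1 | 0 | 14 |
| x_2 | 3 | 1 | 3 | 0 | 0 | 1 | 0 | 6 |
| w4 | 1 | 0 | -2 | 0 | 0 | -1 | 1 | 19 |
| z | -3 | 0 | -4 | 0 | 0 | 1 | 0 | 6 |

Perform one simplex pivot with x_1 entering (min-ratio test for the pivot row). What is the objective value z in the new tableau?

Ratio test on column x_1 — row 1: entry -7 ≤ 0; row 2: 14/1 = 14; row 3: 6/3 = 2; row 4: 19/1 = 19. Minimum is 2 at row 3 (x_2 leaves); pivot element 3.
Pivot on row 3; the z-row RHS becomes 6 − (-3)·2 = 12.

12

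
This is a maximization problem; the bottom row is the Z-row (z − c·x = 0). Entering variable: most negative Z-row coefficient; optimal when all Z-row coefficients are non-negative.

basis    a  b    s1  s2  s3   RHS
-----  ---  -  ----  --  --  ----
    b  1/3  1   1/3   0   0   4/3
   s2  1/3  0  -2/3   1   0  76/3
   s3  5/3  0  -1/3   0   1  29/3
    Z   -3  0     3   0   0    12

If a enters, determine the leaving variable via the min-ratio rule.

b

Column a entries and ratios — b: (4/3)/(1/3) = 4; s2: (76/3)/(1/3) = 76; s3: (29/3)/(5/3) = 29/5.
Smallest ratio is 4 in the row of b, so b leaves.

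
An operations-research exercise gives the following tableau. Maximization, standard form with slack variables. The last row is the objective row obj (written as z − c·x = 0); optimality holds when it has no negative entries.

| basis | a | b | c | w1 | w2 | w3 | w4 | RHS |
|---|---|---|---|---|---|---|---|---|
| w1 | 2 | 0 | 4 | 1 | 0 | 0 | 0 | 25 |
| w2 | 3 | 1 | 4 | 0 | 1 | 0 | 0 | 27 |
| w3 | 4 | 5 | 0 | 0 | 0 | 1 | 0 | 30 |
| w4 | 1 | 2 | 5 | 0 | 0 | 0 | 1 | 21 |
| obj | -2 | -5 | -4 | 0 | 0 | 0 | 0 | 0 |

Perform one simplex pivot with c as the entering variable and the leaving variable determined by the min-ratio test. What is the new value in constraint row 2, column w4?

-4/5

Ratio test on column c — row 1: 25/4 = 25/4; row 2: 27/4 = 27/4; row 3: entry 0 ≤ 0; row 4: 21/5 = 21/5. Minimum is 21/5 at row 4 (w4 leaves); pivot element 5.
Divide row 4 by 5; eliminate column c from the other rows.
Row 2 update in column w4: 0 − 4·(1/5) = -4/5.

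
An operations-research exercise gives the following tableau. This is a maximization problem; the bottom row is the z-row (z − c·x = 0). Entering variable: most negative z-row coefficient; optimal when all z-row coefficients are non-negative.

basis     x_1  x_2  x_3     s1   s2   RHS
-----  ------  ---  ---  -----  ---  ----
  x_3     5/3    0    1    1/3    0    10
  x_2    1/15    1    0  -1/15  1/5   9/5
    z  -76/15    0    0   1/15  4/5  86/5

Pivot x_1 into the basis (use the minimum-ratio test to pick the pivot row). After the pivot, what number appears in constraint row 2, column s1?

Ratio test on column x_1 — row 1: 10/(5/3) = 6; row 2: (9/5)/(1/15) = 27. Minimum is 6 at row 1 (x_3 leaves); pivot element 5/3.
Divide row 1 by 5/3; eliminate column x_1 from the other rows.
Row 2 update in column s1: -1/15 − (1/15)·(1/5) = -2/25.

-2/25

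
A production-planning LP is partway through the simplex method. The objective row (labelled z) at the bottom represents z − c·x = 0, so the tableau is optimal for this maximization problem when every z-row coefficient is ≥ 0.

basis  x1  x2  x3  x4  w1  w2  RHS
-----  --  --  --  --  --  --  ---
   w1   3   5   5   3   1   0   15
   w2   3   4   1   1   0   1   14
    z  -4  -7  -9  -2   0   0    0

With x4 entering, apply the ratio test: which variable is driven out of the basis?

Column x4 entries and ratios — w1: 15/3 = 5; w2: 14/1 = 14.
Smallest ratio is 5 in the row of w1, so w1 leaves.

w1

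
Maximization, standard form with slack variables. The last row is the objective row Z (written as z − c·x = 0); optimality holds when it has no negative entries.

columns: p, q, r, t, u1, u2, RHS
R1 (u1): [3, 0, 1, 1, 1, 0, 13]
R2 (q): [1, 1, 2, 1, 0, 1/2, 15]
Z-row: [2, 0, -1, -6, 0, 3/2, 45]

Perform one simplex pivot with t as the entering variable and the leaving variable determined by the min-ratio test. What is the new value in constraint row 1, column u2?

Ratio test on column t — row 1: 13/1 = 13; row 2: 15/1 = 15. Minimum is 13 at row 1 (u1 leaves); pivot element 1.
Divide row 1 by 1; eliminate column t from the other rows.
In the new row 1, the u2 entry is the old entry divided by the pivot: 0/1 = 0.

0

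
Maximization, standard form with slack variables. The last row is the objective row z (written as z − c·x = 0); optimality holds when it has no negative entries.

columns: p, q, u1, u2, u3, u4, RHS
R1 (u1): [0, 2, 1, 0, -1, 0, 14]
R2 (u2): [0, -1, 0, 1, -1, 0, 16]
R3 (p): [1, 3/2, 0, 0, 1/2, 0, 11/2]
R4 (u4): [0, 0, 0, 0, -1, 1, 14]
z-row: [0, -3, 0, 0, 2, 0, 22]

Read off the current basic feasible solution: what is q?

q is not in the basis, so in the current basic feasible solution q = 0.

0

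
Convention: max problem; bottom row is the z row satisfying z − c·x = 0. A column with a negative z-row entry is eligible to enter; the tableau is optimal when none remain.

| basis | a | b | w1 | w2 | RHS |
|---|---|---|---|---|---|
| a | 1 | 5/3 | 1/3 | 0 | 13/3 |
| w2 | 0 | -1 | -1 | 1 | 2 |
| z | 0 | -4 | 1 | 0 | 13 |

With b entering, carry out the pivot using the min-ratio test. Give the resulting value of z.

117/5

Ratio test on column b — row 1: (13/3)/(5/3) = 13/5; row 2: entry -1 ≤ 0. Minimum is 13/5 at row 1 (a leaves); pivot element 5/3.
Pivot on row 1; the z-row RHS becomes 13 − (-4)·(13/5) = 117/5.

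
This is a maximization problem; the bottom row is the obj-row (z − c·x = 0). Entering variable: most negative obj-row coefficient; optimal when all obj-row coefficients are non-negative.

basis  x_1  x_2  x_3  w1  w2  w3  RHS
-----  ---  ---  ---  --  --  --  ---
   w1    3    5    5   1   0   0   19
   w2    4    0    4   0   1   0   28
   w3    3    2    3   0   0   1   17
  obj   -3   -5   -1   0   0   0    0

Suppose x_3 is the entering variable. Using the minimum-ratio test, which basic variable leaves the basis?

w1

Column x_3 entries and ratios — w1: 19/5 = 19/5; w2: 28/4 = 7; w3: 17/3 = 17/3.
Smallest ratio is 19/5 in the row of w1, so w1 leaves.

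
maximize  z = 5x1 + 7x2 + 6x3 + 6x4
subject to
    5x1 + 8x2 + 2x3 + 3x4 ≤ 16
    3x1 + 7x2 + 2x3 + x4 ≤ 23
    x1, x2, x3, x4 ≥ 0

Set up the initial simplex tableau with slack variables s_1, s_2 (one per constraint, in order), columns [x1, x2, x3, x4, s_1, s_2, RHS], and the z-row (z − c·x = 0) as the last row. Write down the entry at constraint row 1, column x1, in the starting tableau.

5

Constraint 1 has coefficient 5 on x1.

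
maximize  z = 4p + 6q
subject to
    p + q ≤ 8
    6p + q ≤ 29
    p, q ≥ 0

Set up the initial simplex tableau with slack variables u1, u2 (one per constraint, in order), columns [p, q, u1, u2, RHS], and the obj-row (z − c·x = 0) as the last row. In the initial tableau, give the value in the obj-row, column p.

-4

The obj-row carries the negated objective coefficients: the p entry is -4.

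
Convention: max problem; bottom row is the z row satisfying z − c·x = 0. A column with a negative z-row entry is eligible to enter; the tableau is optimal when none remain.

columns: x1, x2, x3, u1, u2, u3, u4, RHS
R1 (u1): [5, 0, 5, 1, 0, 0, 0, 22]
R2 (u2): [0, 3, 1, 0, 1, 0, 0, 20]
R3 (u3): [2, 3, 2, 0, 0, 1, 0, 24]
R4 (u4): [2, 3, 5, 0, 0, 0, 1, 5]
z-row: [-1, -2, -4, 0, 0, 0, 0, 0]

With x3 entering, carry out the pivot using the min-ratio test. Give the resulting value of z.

Ratio test on column x3 — row 1: 22/5 = 22/5; row 2: 20/1 = 20; row 3: 24/2 = 12; row 4: 5/5 = 1. Minimum is 1 at row 4 (u4 leaves); pivot element 5.
Pivot on row 4; the z-row RHS becomes 0 − (-4)·1 = 4.

4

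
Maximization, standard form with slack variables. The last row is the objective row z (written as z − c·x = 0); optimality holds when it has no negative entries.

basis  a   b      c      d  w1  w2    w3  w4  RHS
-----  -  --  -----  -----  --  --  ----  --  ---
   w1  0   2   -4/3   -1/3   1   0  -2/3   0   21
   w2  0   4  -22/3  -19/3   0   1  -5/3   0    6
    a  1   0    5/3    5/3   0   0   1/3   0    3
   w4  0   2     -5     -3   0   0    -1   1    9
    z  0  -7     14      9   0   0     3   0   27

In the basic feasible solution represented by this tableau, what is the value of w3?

0

w3 is not in the basis, so in the current basic feasible solution w3 = 0.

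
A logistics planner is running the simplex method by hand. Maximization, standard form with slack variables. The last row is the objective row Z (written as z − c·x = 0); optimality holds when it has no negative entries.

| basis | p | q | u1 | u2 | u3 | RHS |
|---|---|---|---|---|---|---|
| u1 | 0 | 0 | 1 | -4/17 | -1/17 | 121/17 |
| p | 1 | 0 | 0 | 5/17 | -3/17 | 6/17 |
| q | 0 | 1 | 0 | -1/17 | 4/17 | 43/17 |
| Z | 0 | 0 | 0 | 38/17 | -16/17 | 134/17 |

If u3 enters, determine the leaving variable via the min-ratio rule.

Column u3 entries and ratios — u1: -1/17 ≤ 0, skip; p: -3/17 ≤ 0, skip; q: (43/17)/(4/17) = 43/4.
Smallest ratio is 43/4 in the row of q, so q leaves.

q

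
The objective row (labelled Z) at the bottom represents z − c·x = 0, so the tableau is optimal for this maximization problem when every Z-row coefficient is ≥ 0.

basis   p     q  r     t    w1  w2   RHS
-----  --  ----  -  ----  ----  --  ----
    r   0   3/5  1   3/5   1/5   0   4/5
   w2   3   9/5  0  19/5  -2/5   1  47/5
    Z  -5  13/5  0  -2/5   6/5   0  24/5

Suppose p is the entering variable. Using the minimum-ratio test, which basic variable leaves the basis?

w2

Column p entries and ratios — r: 0 ≤ 0, skip; w2: (47/5)/3 = 47/15.
Smallest ratio is 47/15 in the row of w2, so w2 leaves.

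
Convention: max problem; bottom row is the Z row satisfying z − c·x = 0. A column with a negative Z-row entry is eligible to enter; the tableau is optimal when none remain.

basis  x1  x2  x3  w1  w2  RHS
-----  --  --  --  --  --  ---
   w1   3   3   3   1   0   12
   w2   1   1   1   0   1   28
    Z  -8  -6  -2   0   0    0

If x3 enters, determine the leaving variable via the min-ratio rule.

w1

Column x3 entries and ratios — w1: 12/3 = 4; w2: 28/1 = 28.
Smallest ratio is 4 in the row of w1, so w1 leaves.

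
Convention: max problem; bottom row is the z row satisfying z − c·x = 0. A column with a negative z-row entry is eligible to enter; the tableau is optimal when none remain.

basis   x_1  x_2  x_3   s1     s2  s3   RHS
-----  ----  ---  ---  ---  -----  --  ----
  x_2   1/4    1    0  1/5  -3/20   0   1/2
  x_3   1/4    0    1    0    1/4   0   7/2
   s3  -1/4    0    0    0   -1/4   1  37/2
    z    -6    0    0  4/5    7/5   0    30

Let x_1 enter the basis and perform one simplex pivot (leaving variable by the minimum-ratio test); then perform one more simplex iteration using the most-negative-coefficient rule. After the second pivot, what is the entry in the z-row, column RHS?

117/2

Ratio test on column x_1 — row 1: (1/2)/(1/4) = 2; row 2: (7/2)/(1/4) = 14; row 3: entry -1/4 ≤ 0. Minimum is 2 at row 1 (x_2 leaves); pivot element 1/4.
Divide row 1 by 1/4; eliminate column x_1 from the other rows.
Second iteration: most negative z-row entry is -11/5 in column s2, so s2 enters.
Ratio test on column s2 — row 1: entry -3/5 ≤ 0; row 2: 3/(2/5) = 15/2; row 3: entry -2/5 ≤ 0. Minimum is 15/2 at row 2 (x_3 leaves); pivot element 2/5.
Divide row 2 by 2/5; eliminate column s2 from the other rows.
After both pivots, the entry at the z-row, column RHS is 117/2.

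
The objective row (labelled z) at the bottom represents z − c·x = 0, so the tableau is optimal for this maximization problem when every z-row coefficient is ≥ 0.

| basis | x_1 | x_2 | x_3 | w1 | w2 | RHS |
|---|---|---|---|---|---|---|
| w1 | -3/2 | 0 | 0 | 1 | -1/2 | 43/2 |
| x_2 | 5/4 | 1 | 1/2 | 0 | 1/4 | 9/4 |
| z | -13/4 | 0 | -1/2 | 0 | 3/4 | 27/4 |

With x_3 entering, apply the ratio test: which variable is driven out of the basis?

x_2

Column x_3 entries and ratios — w1: 0 ≤ 0, skip; x_2: (9/4)/(1/2) = 9/2.
Smallest ratio is 9/2 in the row of x_2, so x_2 leaves.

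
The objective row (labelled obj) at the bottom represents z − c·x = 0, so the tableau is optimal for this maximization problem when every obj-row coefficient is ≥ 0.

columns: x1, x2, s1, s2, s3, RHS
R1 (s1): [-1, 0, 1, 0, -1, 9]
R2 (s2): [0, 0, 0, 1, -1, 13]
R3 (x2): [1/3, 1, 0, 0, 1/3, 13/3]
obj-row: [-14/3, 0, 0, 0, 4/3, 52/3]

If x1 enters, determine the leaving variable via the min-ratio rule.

x2

Column x1 entries and ratios — s1: -1 ≤ 0, skip; s2: 0 ≤ 0, skip; x2: (13/3)/(1/3) = 13.
Smallest ratio is 13 in the row of x2, so x2 leaves.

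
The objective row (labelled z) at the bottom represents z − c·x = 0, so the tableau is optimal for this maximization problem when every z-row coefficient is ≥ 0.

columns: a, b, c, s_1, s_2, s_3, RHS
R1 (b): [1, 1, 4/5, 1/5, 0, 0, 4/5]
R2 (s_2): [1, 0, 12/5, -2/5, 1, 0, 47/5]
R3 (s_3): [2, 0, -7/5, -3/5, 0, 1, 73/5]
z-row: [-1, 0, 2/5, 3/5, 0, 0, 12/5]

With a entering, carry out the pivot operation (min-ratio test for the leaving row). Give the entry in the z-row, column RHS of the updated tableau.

Ratio test on column a — row 1: (4/5)/1 = 4/5; row 2: (47/5)/1 = 47/5; row 3: (73/5)/2 = 73/10. Minimum is 4/5 at row 1 (b leaves); pivot element 1.
Divide row 1 by 1; eliminate column a from the other rows.
z-row update in column RHS: 12/5 − (-1)·(4/5) = 16/5.

16/5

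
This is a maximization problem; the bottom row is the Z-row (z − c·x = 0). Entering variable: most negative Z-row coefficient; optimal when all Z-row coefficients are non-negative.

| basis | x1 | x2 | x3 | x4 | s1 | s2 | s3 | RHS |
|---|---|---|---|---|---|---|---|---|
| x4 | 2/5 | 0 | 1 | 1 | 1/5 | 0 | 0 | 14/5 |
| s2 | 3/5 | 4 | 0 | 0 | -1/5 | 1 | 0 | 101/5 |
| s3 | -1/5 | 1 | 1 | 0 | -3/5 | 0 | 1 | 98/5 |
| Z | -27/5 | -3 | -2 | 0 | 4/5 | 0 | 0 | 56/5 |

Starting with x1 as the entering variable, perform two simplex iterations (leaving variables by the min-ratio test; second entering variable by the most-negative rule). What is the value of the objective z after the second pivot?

61

Ratio test on column x1 — row 1: (14/5)/(2/5) = 7; row 2: (101/5)/(3/5) = 101/3; row 3: entry -1/5 ≤ 0. Minimum is 7 at row 1 (x4 leaves); pivot element 2/5.
Pivot on row 1; the Z-row RHS becomes 56/5 − (-27/5)·7 = 49.
Next entering variable (most negative Z-row entry -3): x2.
Ratio test on column x2 — row 1: entry 0 ≤ 0; row 2: 16/4 = 4; row 3: 21/1 = 21. Minimum is 4 at row 2 (s2 leaves); pivot element 4.
After the second pivot the Z-row RHS is 49 − (-3)·4 = 61.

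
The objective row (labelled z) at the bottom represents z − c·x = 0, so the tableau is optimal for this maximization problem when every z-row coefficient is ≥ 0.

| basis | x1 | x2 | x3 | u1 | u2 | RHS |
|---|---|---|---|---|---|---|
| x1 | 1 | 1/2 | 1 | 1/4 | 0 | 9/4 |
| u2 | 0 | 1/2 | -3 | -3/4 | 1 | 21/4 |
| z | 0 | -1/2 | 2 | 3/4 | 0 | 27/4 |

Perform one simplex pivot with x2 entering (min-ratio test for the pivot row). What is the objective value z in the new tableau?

9

Ratio test on column x2 — row 1: (9/4)/(1/2) = 9/2; row 2: (21/4)/(1/2) = 21/2. Minimum is 9/2 at row 1 (x1 leaves); pivot element 1/2.
Pivot on row 1; the z-row RHS becomes 27/4 − (-1/2)·(9/2) = 9.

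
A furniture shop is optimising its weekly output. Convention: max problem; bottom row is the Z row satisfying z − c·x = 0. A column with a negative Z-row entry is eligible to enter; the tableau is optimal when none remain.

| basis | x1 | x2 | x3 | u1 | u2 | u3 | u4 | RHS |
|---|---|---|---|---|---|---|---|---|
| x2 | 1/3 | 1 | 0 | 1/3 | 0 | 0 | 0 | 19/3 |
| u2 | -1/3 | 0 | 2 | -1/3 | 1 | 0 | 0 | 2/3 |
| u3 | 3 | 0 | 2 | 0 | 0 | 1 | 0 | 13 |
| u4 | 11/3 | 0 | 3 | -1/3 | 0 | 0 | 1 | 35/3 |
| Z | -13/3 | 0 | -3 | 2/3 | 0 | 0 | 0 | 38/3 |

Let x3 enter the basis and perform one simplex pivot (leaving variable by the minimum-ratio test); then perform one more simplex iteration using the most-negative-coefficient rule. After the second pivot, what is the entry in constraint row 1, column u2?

3/25

Ratio test on column x3 — row 1: entry 0 ≤ 0; row 2: (2/3)/2 = 1/3; row 3: 13/2 = 13/2; row 4: (35/3)/3 = 35/9. Minimum is 1/3 at row 2 (u2 leaves); pivot element 2.
Divide row 2 by 2; eliminate column x3 from the other rows.
Second iteration: most negative Z-row entry is -29/6 in column x1, so x1 enters.
Ratio test on column x1 — row 1: (19/3)/(1/3) = 19; row 2: entry -1/6 ≤ 0; row 3: (37/3)/(10/3) = 37/10; row 4: (32/3)/(25/6) = 64/25. Minimum is 64/25 at row 4 (u4 leaves); pivot element 25/6.
Divide row 4 by 25/6; eliminate column x1 from the other rows.
After both pivots, the entry at constraint row 1, column u2 is 3/25.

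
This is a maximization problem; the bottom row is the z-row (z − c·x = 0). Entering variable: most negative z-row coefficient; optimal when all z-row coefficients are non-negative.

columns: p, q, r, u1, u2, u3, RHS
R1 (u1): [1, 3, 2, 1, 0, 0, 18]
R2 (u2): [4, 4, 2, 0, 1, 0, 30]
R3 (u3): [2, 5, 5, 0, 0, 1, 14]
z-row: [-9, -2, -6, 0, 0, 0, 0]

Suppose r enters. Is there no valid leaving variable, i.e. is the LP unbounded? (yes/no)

no

Column r has positive entries in row(s) 1, 2, 3, so the ratio test bounds it — not unbounded.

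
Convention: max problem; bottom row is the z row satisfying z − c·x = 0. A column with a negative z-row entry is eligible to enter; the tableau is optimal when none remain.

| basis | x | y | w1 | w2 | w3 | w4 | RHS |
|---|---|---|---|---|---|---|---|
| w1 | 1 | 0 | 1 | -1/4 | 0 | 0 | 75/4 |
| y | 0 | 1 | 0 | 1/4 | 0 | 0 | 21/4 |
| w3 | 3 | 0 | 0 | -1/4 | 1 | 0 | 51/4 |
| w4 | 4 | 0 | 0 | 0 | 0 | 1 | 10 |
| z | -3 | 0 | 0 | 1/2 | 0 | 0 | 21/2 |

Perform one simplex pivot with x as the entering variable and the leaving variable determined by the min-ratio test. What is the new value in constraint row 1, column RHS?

65/4

Ratio test on column x — row 1: (75/4)/1 = 75/4; row 2: entry 0 ≤ 0; row 3: (51/4)/3 = 17/4; row 4: 10/4 = 5/2. Minimum is 5/2 at row 4 (w4 leaves); pivot element 4.
Divide row 4 by 4; eliminate column x from the other rows.
Row 1 update in column RHS: 75/4 − 1·(5/2) = 65/4.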